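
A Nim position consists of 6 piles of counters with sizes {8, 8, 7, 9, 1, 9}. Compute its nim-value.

6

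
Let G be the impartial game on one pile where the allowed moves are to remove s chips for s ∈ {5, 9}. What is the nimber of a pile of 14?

0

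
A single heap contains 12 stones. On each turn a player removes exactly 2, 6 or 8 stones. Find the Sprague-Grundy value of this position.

2

Compute g(0), g(1), … for moves {2, 6, 8}:
g(0) = mex{} = 0
g(1) = mex{} = 0
g(2) = mex{0} = 1
g(3) = mex{0} = 1
g(4) = mex{1} = 0
g(5) = mex{1} = 0
g(6) = mex{0} = 1
g(7) = mex{0} = 1
g(8) = mex{0,1} = 2
g(9) = mex{0,1} = 2
g(10) = mex{0,1,2} = 3
g(11) = mex{0,1,2} = 3
g(12) = mex{0,1,3} = 2
So g(12) = 2.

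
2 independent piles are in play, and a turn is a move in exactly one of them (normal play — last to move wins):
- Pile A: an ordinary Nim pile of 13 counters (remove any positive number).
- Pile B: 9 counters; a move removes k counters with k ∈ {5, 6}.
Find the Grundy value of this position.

12

Pile A is a plain Nim pile of size 13, so its Grundy value is 13.
For pile B, compute g(0), g(1), … with moves {5, 6}:
g(0) = mex{} = 0
g(1) = mex{} = 0
g(2) = mex{} = 0
g(3) = mex{} = 0
g(4) = mex{} = 0
g(5) = mex{0} = 1
g(6) = mex{0} = 1
g(7) = mex{0} = 1
g(8) = mex{0} = 1
g(9) = mex{0} = 1
So g(9) = 1.
By the Sprague-Grundy theorem, the Grundy value of a sum of independent games is the XOR of the component values.
Combined value = 13 XOR 1 = 12.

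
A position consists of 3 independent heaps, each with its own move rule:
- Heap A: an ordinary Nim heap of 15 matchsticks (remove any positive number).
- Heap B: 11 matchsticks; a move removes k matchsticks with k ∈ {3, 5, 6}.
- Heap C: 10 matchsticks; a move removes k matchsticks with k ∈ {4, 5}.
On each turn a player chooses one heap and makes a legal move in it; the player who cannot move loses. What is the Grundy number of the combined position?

Heap A is a plain Nim heap of size 15, so its Grundy value is 15.
For heap B, compute g(0), g(1), … with moves {3, 5, 6}:
g(0) = mex{} = 0
g(1) = mex{} = 0
g(2) = mex{} = 0
g(3) = mex{0} = 1
g(4) = mex{0} = 1
g(5) = mex{0} = 1
g(6) = mex{0,1} = 2
g(7) = mex{0,1} = 2
g(8) = mex{0,1} = 2
g(9) = mex{1,2} = 0
g(10) = mex{1,2} = 0
g(11) = mex{1,2} = 0
So g(11) = 0.
For heap C, compute g(0), g(1), … with moves {4, 5}:
g(0) = mex{} = 0
g(1) = mex{} = 0
g(2) = mex{} = 0
g(3) = mex{} = 0
g(4) = mex{0} = 1
g(5) = mex{0} = 1
g(6) = mex{0} = 1
g(7) = mex{0} = 1
g(8) = mex{0,1} = 2
g(9) = mex{1} = 0
g(10) = mex{1} = 0
So g(10) = 0.
The value of a disjunctive sum is the nim-sum of the parts.
Combined value = 15 ⊕ 0 ⊕ 0 = 15.

15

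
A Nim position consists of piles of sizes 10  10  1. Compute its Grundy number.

Compute the nim-sum pairwise:
10 ^ 10 = 0
0 ^ 1 = 1

1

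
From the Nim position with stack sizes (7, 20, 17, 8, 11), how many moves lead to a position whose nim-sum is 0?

3

Compute the nim-sum pairwise:
7 ^ 20 = 19
19 ^ 17 = 2
2 ^ 8 = 10
10 ^ 11 = 1
The overall nim-sum is X = 1. A stack of size p has a winning move iff p XOR X < p (reduce it to p XOR X).
  7: 7 XOR 1 = 6 < 7 — winning move (to 6).
  20: 20 XOR 1 = 21 ≥ 20 — no move.
  17: 17 XOR 1 = 16 < 17 — winning move (to 16).
  8: 8 XOR 1 = 9 ≥ 8 — no move.
  11: 11 XOR 1 = 10 < 11 — winning move (to 10).
That gives 3 winning moves.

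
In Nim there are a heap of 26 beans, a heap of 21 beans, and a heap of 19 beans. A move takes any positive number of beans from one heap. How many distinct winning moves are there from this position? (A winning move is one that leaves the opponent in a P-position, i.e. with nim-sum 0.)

3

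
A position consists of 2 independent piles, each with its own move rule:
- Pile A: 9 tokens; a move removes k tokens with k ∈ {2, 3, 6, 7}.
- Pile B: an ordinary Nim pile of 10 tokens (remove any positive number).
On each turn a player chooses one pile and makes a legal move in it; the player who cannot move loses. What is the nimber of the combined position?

10

For pile A, compute g(0), g(1), … with moves {2, 3, 6, 7}:
g(0) = mex{} = 0
g(1) = mex{} = 0
g(2) = mex{0} = 1
g(3) = mex{0} = 1
g(4) = mex{0,1} = 2
g(5) = mex{1} = 0
g(6) = mex{0,1,2} = 3
g(7) = mex{0,2} = 1
g(8) = mex{0,1,3} = 2
g(9) = mex{1,3} = 0
So g(9) = 0.
Pile B is a plain Nim pile of size 10, so its Grundy value is 10.
By the Sprague-Grundy theorem, the Grundy value of a sum of independent games is the XOR of the component values.
Combined value = 0 ⊕ 10 = 10.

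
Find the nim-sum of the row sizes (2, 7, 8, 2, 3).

12

Compute the nim-sum pairwise:
2 XOR 7 = 5
5 XOR 8 = 13
13 XOR 2 = 15
15 XOR 3 = 12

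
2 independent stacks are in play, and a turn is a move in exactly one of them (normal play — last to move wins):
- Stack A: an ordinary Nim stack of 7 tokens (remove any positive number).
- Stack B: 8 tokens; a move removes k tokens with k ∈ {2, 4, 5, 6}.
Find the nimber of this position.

Stack A is a plain Nim stack of size 7, so its Grundy value is 7.
For stack B, compute g(0), g(1), … with moves {2, 4, 5, 6}:
g(0) = mex{} = 0
g(1) = mex{} = 0
g(2) = mex{0} = 1
g(3) = mex{0} = 1
g(4) = mex{0,1} = 2
g(5) = mex{0,1} = 2
g(6) = mex{0,1,2} = 3
g(7) = mex{0,1,2} = 3
g(8) = mex{1,2,3} = 0
So g(8) = 0.
By the Sprague-Grundy theorem, the Grundy value of a sum of independent games is the XOR of the component values.
Combined value = 7 ⊕ 0 = 7.

7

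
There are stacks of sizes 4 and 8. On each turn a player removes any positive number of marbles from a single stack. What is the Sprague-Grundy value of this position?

Bitwise XOR of the heap sizes:
  0100  (4)
  1000  (8)
  ----
  1100  (12)

12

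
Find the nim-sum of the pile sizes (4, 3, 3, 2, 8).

Nim-sum: 4 ⊕ 3 ⊕ 3 ⊕ 2 ⊕ 8 = 14.

14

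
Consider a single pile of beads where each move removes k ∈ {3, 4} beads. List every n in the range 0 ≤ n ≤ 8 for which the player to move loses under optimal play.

Build the Grundy sequence with g(k) = mex{g(k−s) : s ∈ {3, 4}, s ≤ k}:
g(0) = mex{} = 0
g(1) = mex{} = 0
g(2) = mex{} = 0
g(3) = mex{0} = 1
g(4) = mex{0} = 1
g(5) = mex{0} = 1
g(6) = mex{0,1} = 2
g(7) = mex{1} = 0
g(8) = mex{1} = 0
The P-positions (g = 0) in 0..8 are 0, 1, 2, 7, 8.

0, 1, 2, 7, 8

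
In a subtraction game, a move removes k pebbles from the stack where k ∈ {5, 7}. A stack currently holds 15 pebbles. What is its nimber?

0

Compute g(0), g(1), … for moves {5, 7}:
k:     0  1  2  3  4  5  6  7  8  9 10 11 12 13 14 15
g(k):  0  0  0  0  0  1  1  1  1  1  2  2  0  0  0  0
So g(15) = 0.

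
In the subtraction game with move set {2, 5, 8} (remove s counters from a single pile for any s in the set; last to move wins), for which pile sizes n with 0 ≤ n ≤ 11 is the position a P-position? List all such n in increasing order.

0, 1, 4, 7, 10, 11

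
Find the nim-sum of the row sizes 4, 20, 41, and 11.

50

Nim-sum: 4 ^ 20 ^ 41 ^ 11 = 50.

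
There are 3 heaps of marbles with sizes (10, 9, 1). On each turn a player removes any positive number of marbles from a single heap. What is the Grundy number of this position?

In binary:
  1010  (10)
  1001  (9)
  0001  (1)
  ----
  0010  (2)

2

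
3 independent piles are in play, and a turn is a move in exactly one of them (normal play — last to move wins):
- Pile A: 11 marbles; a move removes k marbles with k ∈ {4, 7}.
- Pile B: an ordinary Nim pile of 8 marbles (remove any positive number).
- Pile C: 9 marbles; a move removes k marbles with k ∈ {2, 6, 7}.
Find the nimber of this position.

For pile A, compute g(0), g(1), … with moves {4, 7}:
g(0) = mex{} = 0
g(1) = mex{} = 0
g(2) = mex{} = 0
g(3) = mex{} = 0
g(4) = mex{0} = 1
g(5) = mex{0} = 1
g(6) = mex{0} = 1
g(7) = mex{0} = 1
g(8) = mex{0,1} = 2
g(9) = mex{0,1} = 2
g(10) = mex{0,1} = 2
g(11) = mex{1} = 0
So g(11) = 0.
Pile B is a plain Nim pile of size 8, so its Grundy value is 8.
Build the Grundy sequence for pile C with g(k) = mex{g(k−s) : s ∈ {2, 6, 7}, s ≤ k}:
k:     0  1  2  3  4  5  6  7  8  9
g(k):  0  0  1  1  0  0  1  1  2  0
So g(9) = 0.
The value of a disjunctive sum is the nim-sum of the parts.
Combined value = 0 ⊕ 8 ⊕ 0 = 8.

8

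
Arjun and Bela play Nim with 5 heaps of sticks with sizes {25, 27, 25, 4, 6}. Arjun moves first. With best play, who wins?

Nim-sum: 25 XOR 27 XOR 25 XOR 4 XOR 6 = 25.
The nim-sum is 25 ≠ 0, so this is an N-position: the player to move can win; Arjun has a winning move.

Arjun wins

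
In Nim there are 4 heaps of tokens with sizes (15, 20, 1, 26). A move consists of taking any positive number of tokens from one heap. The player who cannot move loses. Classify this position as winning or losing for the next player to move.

Losing position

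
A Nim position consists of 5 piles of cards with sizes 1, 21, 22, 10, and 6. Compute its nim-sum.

14

Nim-sum: 1 ⊕ 21 ⊕ 22 ⊕ 10 ⊕ 6 = 14.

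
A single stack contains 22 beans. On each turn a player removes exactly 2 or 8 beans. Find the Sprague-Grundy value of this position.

1

Grundy values for subtraction set {2, 8}:
k:     0  1  2  3  4  5  6  7  8  9 10 11 12 13 14 15 16 17 18 19 20 21 22
g(k):  0  0  1  1  0  0  1  1  2  2  0  0  1  1  0  0  1  1  2  2  0  0  1
So g(22) = 1.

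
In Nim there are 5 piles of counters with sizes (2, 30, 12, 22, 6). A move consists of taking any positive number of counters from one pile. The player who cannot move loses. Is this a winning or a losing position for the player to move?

Losing position

Nim-sum: 2 ⊕ 30 ⊕ 12 ⊕ 22 ⊕ 6 = 0.
The nim-sum is 0, so this is a P-position: the player to move is in a losing position under optimal play.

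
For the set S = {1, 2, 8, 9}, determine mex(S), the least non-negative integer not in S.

0

0 is not in the set, so the mex is 0.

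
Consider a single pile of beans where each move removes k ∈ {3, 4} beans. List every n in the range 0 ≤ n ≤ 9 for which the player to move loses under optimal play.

Grundy values for subtraction set {3, 4}:
g(0) = mex{} = 0
g(1) = mex{} = 0
g(2) = mex{} = 0
g(3) = mex{0} = 1
g(4) = mex{0} = 1
g(5) = mex{0} = 1
g(6) = mex{0,1} = 2
g(7) = mex{1} = 0
g(8) = mex{1} = 0
g(9) = mex{1,2} = 0
The P-positions (g = 0) in 0..9 are 0, 1, 2, 7, 8, 9.

0, 1, 2, 7, 8, 9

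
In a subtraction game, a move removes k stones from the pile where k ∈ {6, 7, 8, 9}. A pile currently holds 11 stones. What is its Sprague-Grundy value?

Grundy values for subtraction set {6, 7, 8, 9}:
g(0) = mex{} = 0
g(1) = mex{} = 0
g(2) = mex{} = 0
g(3) = mex{} = 0
g(4) = mex{} = 0
g(5) = mex{} = 0
g(6) = mex{0} = 1
g(7) = mex{0} = 1
g(8) = mex{0} = 1
g(9) = mex{0} = 1
g(10) = mex{0} = 1
g(11) = mex{0} = 1
So g(11) = 1.

1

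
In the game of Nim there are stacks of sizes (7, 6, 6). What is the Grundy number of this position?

7

Nim-sum: 7 ^ 6 ^ 6 = 7.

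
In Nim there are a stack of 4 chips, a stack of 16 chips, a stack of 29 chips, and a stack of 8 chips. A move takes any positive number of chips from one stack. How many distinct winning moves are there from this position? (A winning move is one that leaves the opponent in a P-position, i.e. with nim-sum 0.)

In binary:
  00100  (4)
  10000  (16)
  11101  (29)
  01000  (8)
  -----
  00001  (1)
The overall nim-sum is X = 1. A stack of size p has a winning move iff p XOR X < p (reduce it to p XOR X).
  4: 4 XOR 1 = 5 ≥ 4 — no move.
  16: 16 XOR 1 = 17 ≥ 16 — no move.
  29: 29 XOR 1 = 28 < 29 — winning move (to 28).
  8: 8 XOR 1 = 9 ≥ 8 — no move.
That gives 1 winning move.

1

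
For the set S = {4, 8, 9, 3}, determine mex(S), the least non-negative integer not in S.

0 is not in the set, so the mex is 0.

0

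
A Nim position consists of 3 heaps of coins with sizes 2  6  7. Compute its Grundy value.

3

Compute the nim-sum pairwise:
2 XOR 6 = 4
4 XOR 7 = 3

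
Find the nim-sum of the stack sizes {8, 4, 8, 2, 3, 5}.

0

Bitwise XOR of the heap sizes:
  1000  (8)
  0100  (4)
  1000  (8)
  0010  (2)
  0011  (3)
  0101  (5)
  ----
  0000  (0)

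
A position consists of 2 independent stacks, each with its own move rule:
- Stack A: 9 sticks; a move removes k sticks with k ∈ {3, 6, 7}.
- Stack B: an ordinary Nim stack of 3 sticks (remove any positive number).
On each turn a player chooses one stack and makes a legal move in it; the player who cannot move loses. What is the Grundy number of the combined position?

0

Grundy values for stack A (subtraction set {3, 6, 7}):
k:     0  1  2  3  4  5  6  7  8  9
g(k):  0  0  0  1  1  1  2  2  2  3
So g(9) = 3.
Stack B is a plain Nim stack of size 3, so its Grundy value is 3.
By the Sprague-Grundy theorem, the Grundy value of a sum of independent games is the XOR of the component values.
Combined value = 3 XOR 3 = 0.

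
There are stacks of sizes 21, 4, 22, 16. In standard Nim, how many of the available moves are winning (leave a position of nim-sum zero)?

Nim-sum: 21 ⊕ 4 ⊕ 22 ⊕ 16 = 23.
The overall nim-sum is X = 23. A stack of size p has a winning move iff p XOR X < p (reduce it to p XOR X).
  21: 21 XOR 23 = 2 < 21 — winning move (to 2).
  4: 4 XOR 23 = 19 ≥ 4 — no move.
  22: 22 XOR 23 = 1 < 22 — winning move (to 1).
  16: 16 XOR 23 = 7 < 16 — winning move (to 7).
That gives 3 winning moves.

3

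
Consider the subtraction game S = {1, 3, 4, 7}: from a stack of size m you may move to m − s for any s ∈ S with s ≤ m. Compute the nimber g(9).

1

Compute g(0), g(1), … for moves {1, 3, 4, 7}:
g(0) = mex{} = 0
g(1) = mex{0} = 1
g(2) = mex{1} = 0
g(3) = mex{0} = 1
g(4) = mex{0,1} = 2
g(5) = mex{0,1,2} = 3
g(6) = mex{0,1,3} = 2
g(7) = mex{0,1,2} = 3
g(8) = mex{1,2,3} = 0
g(9) = mex{0,2,3} = 1
So g(9) = 1.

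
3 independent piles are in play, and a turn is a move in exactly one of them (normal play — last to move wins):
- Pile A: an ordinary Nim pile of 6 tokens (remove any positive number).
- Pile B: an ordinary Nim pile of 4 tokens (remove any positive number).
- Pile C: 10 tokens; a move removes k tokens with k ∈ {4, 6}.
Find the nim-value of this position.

2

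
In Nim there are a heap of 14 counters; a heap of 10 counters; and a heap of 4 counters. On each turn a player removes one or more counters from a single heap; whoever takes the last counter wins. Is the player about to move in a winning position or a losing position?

Losing position

Compute the nim-sum pairwise:
14 ^ 10 = 4
4 ^ 4 = 0
The nim-sum is 0, so this is a P-position: the player to move is in a losing position under optimal play.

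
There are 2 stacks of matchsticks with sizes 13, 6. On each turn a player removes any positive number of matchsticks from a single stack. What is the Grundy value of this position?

11

Nim-sum: 13 ⊕ 6 = 11.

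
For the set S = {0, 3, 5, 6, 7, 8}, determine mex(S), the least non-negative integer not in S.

0 is in the set but 1 is not, so the mex is 1.

1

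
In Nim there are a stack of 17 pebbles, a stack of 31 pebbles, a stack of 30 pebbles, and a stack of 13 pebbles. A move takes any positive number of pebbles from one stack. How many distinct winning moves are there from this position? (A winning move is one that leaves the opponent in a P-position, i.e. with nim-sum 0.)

3

Nim-sum: 17 XOR 31 XOR 30 XOR 13 = 29.
The overall nim-sum is X = 29. A stack of size p has a winning move iff p XOR X < p (reduce it to p XOR X).
  17: 17 XOR 29 = 12 < 17 — winning move (to 12).
  31: 31 XOR 29 = 2 < 31 — winning move (to 2).
  30: 30 XOR 29 = 3 < 30 — winning move (to 3).
  13: 13 XOR 29 = 16 ≥ 13 — no move.
That gives 3 winning moves.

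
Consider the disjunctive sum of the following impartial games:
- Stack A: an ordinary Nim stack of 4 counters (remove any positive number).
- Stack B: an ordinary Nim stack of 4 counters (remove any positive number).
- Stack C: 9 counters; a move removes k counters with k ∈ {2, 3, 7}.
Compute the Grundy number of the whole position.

2

Stack A is a plain Nim stack of size 4, so its Grundy value is 4.
Stack B is a plain Nim stack of size 4, so its Grundy value is 4.
Grundy values for stack C (subtraction set {2, 3, 7}):
g(0) = mex{} = 0
g(1) = mex{} = 0
g(2) = mex{0} = 1
g(3) = mex{0} = 1
g(4) = mex{0,1} = 2
g(5) = mex{1} = 0
g(6) = mex{1,2} = 0
g(7) = mex{0,2} = 1
g(8) = mex{0} = 1
g(9) = mex{0,1} = 2
So g(9) = 2.
By the Sprague-Grundy theorem, the Grundy value of a sum of independent games is the XOR of the component values.
Combined value = 4 XOR 4 XOR 2 = 2.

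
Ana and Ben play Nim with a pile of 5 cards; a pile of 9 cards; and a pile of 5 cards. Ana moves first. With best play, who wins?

In binary:
  0101  (5)
  1001  (9)
  0101  (5)
  ----
  1001  (9)
The nim-sum is 9 ≠ 0, so this is an N-position: the player to move can win; Ana has a winning move.

Ana wins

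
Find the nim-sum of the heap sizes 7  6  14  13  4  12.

10

Compute the nim-sum pairwise:
7 XOR 6 = 1
1 XOR 14 = 15
15 XOR 13 = 2
2 XOR 4 = 6
6 XOR 12 = 10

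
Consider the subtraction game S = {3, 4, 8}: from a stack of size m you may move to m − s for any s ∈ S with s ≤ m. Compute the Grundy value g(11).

Build the Grundy sequence with g(k) = mex{g(k−s) : s ∈ {3, 4, 8}, s ≤ k}:
k:     0  1  2  3  4  5  6  7  8  9 10 11
g(k):  0  0  0  1  1  1  2  0  2  3  1  3
So g(11) = 3.

3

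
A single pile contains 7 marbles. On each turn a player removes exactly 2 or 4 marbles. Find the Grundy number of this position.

0

Compute g(0), g(1), … for moves {2, 4}:
k:     0  1  2  3  4  5  6  7
g(k):  0  0  1  1  2  2  0  0
So g(7) = 0.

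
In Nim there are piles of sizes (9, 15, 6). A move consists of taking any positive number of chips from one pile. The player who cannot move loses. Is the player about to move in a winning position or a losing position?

Compute the nim-sum pairwise:
9 XOR 15 = 6
6 XOR 6 = 0
The nim-sum is 0, so this is a P-position: the player to move is in a losing position under optimal play.

Losing position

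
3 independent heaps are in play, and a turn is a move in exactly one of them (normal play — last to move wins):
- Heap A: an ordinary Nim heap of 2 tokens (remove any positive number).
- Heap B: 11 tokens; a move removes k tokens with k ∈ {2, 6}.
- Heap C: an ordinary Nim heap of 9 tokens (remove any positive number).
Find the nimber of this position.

10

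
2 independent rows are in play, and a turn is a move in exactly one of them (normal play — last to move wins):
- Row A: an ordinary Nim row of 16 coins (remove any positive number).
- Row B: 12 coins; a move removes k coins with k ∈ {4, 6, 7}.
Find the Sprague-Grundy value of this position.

Row A is a plain Nim row of size 16, so its Grundy value is 16.
For row B, compute g(0), g(1), … with moves {4, 6, 7}:
k:     0  1  2  3  4  5  6  7  8  9 10 11 12
g(k):  0  0  0  0  1  1  1  1  2  2  2  0  0
So g(12) = 0.
The value of a disjunctive sum is the nim-sum of the parts.
Combined value = 16 ⊕ 0 = 16.

16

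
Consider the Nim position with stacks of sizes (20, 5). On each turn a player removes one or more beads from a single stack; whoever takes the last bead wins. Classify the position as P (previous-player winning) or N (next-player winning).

N-position

Nim-sum: 20 ^ 5 = 17.
The nim-sum is 17 ≠ 0, so this is an N-position: the player to move can win.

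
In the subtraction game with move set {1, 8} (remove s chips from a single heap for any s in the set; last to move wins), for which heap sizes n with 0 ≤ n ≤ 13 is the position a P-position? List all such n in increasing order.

Grundy values for subtraction set {1, 8}:
k:     0  1  2  3  4  5  6  7  8  9 10 11 12 13
g(k):  0  1  0  1  0  1  0  1  2  0  1  0  1  0
The P-positions (g = 0) in 0..13 are 0, 2, 4, 6, 9, 11, 13.

0, 2, 4, 6, 9, 11, 13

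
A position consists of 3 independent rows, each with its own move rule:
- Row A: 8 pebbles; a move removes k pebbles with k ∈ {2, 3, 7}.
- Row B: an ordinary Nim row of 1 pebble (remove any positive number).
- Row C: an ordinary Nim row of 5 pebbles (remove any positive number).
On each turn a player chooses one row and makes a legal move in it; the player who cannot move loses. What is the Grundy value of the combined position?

5

Build the Grundy sequence for row A with g(k) = mex{g(k−s) : s ∈ {2, 3, 7}, s ≤ k}:
k:     0  1  2  3  4  5  6  7  8
g(k):  0  0  1  1  2  0  0  1  1
So g(8) = 1.
Row B is a plain Nim row of size 1, so its Grundy value is 1.
Row C is a plain Nim row of size 5, so its Grundy value is 5.
By the Sprague-Grundy theorem, the Grundy value of a sum of independent games is the XOR of the component values.
Combined value = 1 ⊕ 1 ⊕ 5 = 5.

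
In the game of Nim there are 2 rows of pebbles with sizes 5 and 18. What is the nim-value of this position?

23

Bitwise XOR of the heap sizes:
  00101  (5)
  10010  (18)
  -----
  10111  (23)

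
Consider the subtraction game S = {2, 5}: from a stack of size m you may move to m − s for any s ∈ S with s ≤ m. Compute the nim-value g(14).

0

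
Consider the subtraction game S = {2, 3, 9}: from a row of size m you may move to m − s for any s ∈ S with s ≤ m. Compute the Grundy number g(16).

Build the Grundy sequence with g(k) = mex{g(k−s) : s ∈ {2, 3, 9}, s ≤ k}:
k:     0  1  2  3  4  5  6  7  8  9 10 11 12 13 14 15 16
g(k):  0  0  1  1  2  0  0  1  1  2  2  0  0  1  1  2  0
So g(16) = 0.

0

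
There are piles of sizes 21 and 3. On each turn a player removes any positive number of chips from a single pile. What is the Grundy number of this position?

22

Compute the nim-sum pairwise:
21 ⊕ 3 = 22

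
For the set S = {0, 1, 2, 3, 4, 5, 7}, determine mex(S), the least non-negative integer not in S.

The values 0, 1, 2, 3, 4, 5 are all present; 6 is the first non-negative integer missing from the set.

6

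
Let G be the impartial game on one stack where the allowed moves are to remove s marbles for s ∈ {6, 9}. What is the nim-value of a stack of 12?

Build the Grundy sequence with g(k) = mex{g(k−s) : s ∈ {6, 9}, s ≤ k}:
g(0) = mex{} = 0
g(1) = mex{} = 0
g(2) = mex{} = 0
g(3) = mex{} = 0
g(4) = mex{} = 0
g(5) = mex{} = 0
g(6) = mex{0} = 1
g(7) = mex{0} = 1
g(8) = mex{0} = 1
g(9) = mex{0} = 1
g(10) = mex{0} = 1
g(11) = mex{0} = 1
g(12) = mex{0,1} = 2
So g(12) = 2.

2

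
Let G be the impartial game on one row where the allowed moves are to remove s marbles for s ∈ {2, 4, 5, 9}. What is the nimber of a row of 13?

3

Compute g(0), g(1), … for moves {2, 4, 5, 9}:
k:     0  1  2  3  4  5  6  7  8  9 10 11 12 13
g(k):  0  0  1  1  2  2  3  0  0  1  1  2  2  3
So g(13) = 3.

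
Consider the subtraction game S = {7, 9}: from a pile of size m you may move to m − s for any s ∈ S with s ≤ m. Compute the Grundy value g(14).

2

Build the Grundy sequence with g(k) = mex{g(k−s) : s ∈ {7, 9}, s ≤ k}:
k:     0  1  2  3  4  5  6  7  8  9 10 11 12 13 14
g(k):  0  0  0  0  0  0  0  1  1  1  1  1  1  1  2
So g(14) = 2.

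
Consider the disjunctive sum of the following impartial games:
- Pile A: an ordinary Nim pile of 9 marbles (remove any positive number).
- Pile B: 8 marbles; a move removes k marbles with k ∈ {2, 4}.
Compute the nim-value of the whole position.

8

Pile A is a plain Nim pile of size 9, so its Grundy value is 9.
For pile B, compute g(0), g(1), … with moves {2, 4}:
k:     0  1  2  3  4  5  6  7  8
g(k):  0  0  1  1  2  2  0  0  1
So g(8) = 1.
By the Sprague-Grundy theorem, the Grundy value of a sum of independent games is the XOR of the component values.
Combined value = 9 XOR 1 = 8.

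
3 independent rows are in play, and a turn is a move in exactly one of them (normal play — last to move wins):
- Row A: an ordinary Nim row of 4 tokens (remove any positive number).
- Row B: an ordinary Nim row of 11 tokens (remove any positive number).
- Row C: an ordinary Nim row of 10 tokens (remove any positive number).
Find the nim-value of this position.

Row A is a plain Nim row of size 4, so its Grundy value is 4.
Row B is a plain Nim row of size 11, so its Grundy value is 11.
Row C is a plain Nim row of size 10, so its Grundy value is 10.
The value of a disjunctive sum is the nim-sum of the parts.
Combined value = 4 ⊕ 11 ⊕ 10 = 5.

5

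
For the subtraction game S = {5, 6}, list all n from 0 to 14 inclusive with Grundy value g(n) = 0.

0, 1, 2, 3, 4, 11, 12, 13, 14

Grundy values for subtraction set {5, 6}:
k:     0  1  2  3  4  5  6  7  8  9 10 11 12 13 14
g(k):  0  0  0  0  0  1  1  1  1  1  2  0  0  0  0
The P-positions (g = 0) in 0..14 are 0, 1, 2, 3, 4, 11, 12, 13, 14.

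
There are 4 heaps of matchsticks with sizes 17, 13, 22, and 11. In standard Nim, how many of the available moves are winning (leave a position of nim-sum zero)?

Write each in binary and XOR column by column:
  10001  (17)
  01101  (13)
  10110  (22)
  01011  (11)
  -----
  00001  (1)
The overall nim-sum is X = 1. A heap of size p has a winning move iff p XOR X < p (reduce it to p XOR X).
  17: 17 XOR 1 = 16 < 17 — winning move (to 16).
  13: 13 XOR 1 = 12 < 13 — winning move (to 12).
  22: 22 XOR 1 = 23 ≥ 22 — no move.
  11: 11 XOR 1 = 10 < 11 — winning move (to 10).
That gives 3 winning moves.

3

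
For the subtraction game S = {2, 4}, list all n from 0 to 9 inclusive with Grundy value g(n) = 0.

Build the Grundy sequence with g(k) = mex{g(k−s) : s ∈ {2, 4}, s ≤ k}:
g(0) = mex{} = 0
g(1) = mex{} = 0
g(2) = mex{0} = 1
g(3) = mex{0} = 1
g(4) = mex{0,1} = 2
g(5) = mex{0,1} = 2
g(6) = mex{1,2} = 0
g(7) = mex{1,2} = 0
g(8) = mex{0,2} = 1
g(9) = mex{0,2} = 1
The P-positions (g = 0) in 0..9 are 0, 1, 6, 7.

0, 1, 6, 7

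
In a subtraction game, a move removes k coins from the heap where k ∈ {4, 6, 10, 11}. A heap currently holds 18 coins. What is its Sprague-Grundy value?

0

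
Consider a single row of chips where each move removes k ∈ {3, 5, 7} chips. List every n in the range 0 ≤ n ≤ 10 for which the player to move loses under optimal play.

Build the Grundy sequence with g(k) = mex{g(k−s) : s ∈ {3, 5, 7}, s ≤ k}:
k:     0  1  2  3  4  5  6  7  8  9 10
g(k):  0  0  0  1  1  1  2  2  2  3  0
The P-positions (g = 0) in 0..10 are 0, 1, 2, 10.

0, 1, 2, 10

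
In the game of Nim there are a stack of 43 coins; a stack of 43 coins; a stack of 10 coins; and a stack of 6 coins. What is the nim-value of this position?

Compute the nim-sum pairwise:
43 ⊕ 43 = 0
0 ⊕ 10 = 10
10 ⊕ 6 = 12

12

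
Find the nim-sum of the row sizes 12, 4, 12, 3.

In binary:
  1100  (12)
  0100  (4)
  1100  (12)
  0011  (3)
  ----
  0111  (7)

7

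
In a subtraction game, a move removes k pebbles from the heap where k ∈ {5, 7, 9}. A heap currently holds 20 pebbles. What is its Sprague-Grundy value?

Build the Grundy sequence with g(k) = mex{g(k−s) : s ∈ {5, 7, 9}, s ≤ k}:
k:     0  1  2  3  4  5  6  7  8  9 10 11 12 13 14 15 16 17 18 19 20
g(k):  0  0  0  0  0  1  1  1  1  1  2  2  2  2  0  0  0  0  0  1  1
So g(20) = 1.

1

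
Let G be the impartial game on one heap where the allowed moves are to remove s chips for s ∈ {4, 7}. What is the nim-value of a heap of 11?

0

Build the Grundy sequence with g(k) = mex{g(k−s) : s ∈ {4, 7}, s ≤ k}:
k:     0  1  2  3  4  5  6  7  8  9 10 11
g(k):  0  0  0  0  1  1  1  1  2  2  2  0
So g(11) = 0.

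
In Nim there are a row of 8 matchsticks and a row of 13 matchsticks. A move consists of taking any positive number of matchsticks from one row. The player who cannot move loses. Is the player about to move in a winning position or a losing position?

Write each in binary and XOR column by column:
  1000  (8)
  1101  (13)
  ----
  0101  (5)
The nim-sum is 5 ≠ 0, so this is an N-position: the player to move can win.

Winning position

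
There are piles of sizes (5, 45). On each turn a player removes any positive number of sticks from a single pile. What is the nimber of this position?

40

Compute the nim-sum pairwise:
5 ^ 45 = 40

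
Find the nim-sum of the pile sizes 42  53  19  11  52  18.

33

Compute the nim-sum pairwise:
42 ⊕ 53 = 31
31 ⊕ 19 = 12
12 ⊕ 11 = 7
7 ⊕ 52 = 51
51 ⊕ 18 = 33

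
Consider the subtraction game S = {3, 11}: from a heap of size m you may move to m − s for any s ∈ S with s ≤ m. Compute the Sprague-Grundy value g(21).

0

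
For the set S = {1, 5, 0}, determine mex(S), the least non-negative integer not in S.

The values 0, 1 are all present; 2 is the first non-negative integer missing from the set.

2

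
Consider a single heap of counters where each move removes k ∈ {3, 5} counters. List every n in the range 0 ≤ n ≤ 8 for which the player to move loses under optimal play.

Build the Grundy sequence with g(k) = mex{g(k−s) : s ∈ {3, 5}, s ≤ k}:
g(0) = mex{} = 0
g(1) = mex{} = 0
g(2) = mex{} = 0
g(3) = mex{0} = 1
g(4) = mex{0} = 1
g(5) = mex{0} = 1
g(6) = mex{0,1} = 2
g(7) = mex{0,1} = 2
g(8) = mex{1} = 0
The P-positions (g = 0) in 0..8 are 0, 1, 2, 8.

0, 1, 2, 8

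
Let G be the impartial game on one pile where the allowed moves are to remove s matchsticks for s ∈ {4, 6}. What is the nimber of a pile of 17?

1

Build the Grundy sequence with g(k) = mex{g(k−s) : s ∈ {4, 6}, s ≤ k}:
k:     0  1  2  3  4  5  6  7  8  9 10 11 12 13 14 15 16 17
g(k):  0  0  0  0  1  1  1  1  2  2  0  0  0  0  1  1  1  1
So g(17) = 1.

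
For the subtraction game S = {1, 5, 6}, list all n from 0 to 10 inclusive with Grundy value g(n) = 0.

0, 2, 4

Grundy values for subtraction set {1, 5, 6}:
k:     0  1  2  3  4  5  6  7  8  9 10
g(k):  0  1  0  1  0  1  2  3  2  3  2
The P-positions (g = 0) in 0..10 are 0, 2, 4.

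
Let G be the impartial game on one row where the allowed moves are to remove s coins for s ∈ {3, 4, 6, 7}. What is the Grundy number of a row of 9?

Compute g(0), g(1), … for moves {3, 4, 6, 7}:
k:     0  1  2  3  4  5  6  7  8  9
g(k):  0  0  0  1  1  1  2  2  2  3
So g(9) = 3.

3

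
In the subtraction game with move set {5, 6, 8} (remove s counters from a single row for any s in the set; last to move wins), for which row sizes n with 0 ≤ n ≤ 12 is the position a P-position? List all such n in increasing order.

0, 1, 2, 3, 4

Compute g(0), g(1), … for moves {5, 6, 8}:
k:     0  1  2  3  4  5  6  7  8  9 10 11 12
g(k):  0  0  0  0  0  1  1  1  1  1  2  2  2
The P-positions (g = 0) in 0..12 are 0, 1, 2, 3, 4.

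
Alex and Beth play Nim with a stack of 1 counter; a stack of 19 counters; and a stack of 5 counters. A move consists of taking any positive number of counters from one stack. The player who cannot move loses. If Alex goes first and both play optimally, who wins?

Alex wins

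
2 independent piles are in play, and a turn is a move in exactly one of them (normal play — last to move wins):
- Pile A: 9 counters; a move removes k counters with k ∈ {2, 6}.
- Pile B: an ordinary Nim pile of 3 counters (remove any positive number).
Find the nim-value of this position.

Grundy values for pile A (subtraction set {2, 6}):
g(0) = mex{} = 0
g(1) = mex{} = 0
g(2) = mex{0} = 1
g(3) = mex{0} = 1
g(4) = mex{1} = 0
g(5) = mex{1} = 0
g(6) = mex{0} = 1
g(7) = mex{0} = 1
g(8) = mex{1} = 0
g(9) = mex{1} = 0
So g(9) = 0.
Pile B is a plain Nim pile of size 3, so its Grundy value is 3.
By the Sprague-Grundy theorem, the Grundy value of a sum of independent games is the XOR of the component values.
Combined value = 0 ⊕ 3 = 3.

3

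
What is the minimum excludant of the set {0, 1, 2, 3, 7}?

The values 0, 1, 2, 3 are all present; 4 is the first non-negative integer missing from the set.

4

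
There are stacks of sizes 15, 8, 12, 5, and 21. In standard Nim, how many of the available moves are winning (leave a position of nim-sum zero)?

Write each in binary and XOR column by column:
  01111  (15)
  01000  (8)
  01100  (12)
  00101  (5)
  10101  (21)
  -----
  11011  (27)
The overall nim-sum is X = 27. A stack of size p has a winning move iff p XOR X < p (reduce it to p XOR X).
  15: 15 XOR 27 = 20 ≥ 15 — no move.
  8: 8 XOR 27 = 19 ≥ 8 — no move.
  12: 12 XOR 27 = 23 ≥ 12 — no move.
  5: 5 XOR 27 = 30 ≥ 5 — no move.
  21: 21 XOR 27 = 14 < 21 — winning move (to 14).
That gives 1 winning move.

1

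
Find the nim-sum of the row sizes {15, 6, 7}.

Compute the nim-sum pairwise:
15 XOR 6 = 9
9 XOR 7 = 14

14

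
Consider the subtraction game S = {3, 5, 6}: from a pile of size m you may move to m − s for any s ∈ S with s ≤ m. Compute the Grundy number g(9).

0

Compute g(0), g(1), … for moves {3, 5, 6}:
k:     0  1  2  3  4  5  6  7  8  9
g(k):  0  0  0  1  1  1  2  2  2  0
So g(9) = 0.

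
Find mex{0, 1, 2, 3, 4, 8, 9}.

5

The values 0, 1, 2, 3, 4 are all present; 5 is the first non-negative integer missing from the set.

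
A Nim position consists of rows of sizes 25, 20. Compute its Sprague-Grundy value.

13

Write each in binary and XOR column by column:
  11001  (25)
  10100  (20)
  -----
  01101  (13)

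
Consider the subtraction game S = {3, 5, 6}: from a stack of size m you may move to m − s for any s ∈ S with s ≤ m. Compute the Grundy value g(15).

Compute g(0), g(1), … for moves {3, 5, 6}:
k:     0  1  2  3  4  5  6  7  8  9 10 11 12 13 14 15
g(k):  0  0  0  1  1  1  2  2  2  0  0  0  1  1  1  2
So g(15) = 2.

2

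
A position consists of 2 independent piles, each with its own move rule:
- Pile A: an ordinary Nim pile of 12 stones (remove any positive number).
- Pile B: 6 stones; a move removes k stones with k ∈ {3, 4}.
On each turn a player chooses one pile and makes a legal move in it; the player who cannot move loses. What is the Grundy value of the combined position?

Pile A is a plain Nim pile of size 12, so its Grundy value is 12.
Grundy values for pile B (subtraction set {3, 4}):
g(0) = mex{} = 0
g(1) = mex{} = 0
g(2) = mex{} = 0
g(3) = mex{0} = 1
g(4) = mex{0} = 1
g(5) = mex{0} = 1
g(6) = mex{0,1} = 2
So g(6) = 2.
The value of a disjunctive sum is the nim-sum of the parts.
Combined value = 12 ⊕ 2 = 14.

14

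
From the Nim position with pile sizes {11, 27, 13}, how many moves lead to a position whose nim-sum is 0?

Bitwise XOR of the heap sizes:
  01011  (11)
  11011  (27)
  01101  (13)
  -----
  11101  (29)
The overall nim-sum is X = 29. A pile of size p has a winning move iff p XOR X < p (reduce it to p XOR X).
  11: 11 XOR 29 = 22 ≥ 11 — no move.
  27: 27 XOR 29 = 6 < 27 — winning move (to 6).
  13: 13 XOR 29 = 16 ≥ 13 — no move.
That gives 1 winning move.

1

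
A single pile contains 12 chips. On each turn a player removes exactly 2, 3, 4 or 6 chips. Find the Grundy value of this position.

2

Compute g(0), g(1), … for moves {2, 3, 4, 6}:
k:     0  1  2  3  4  5  6  7  8  9 10 11 12
g(k):  0  0  1  1  2  2  3  3  0  0  1  1  2
So g(12) = 2.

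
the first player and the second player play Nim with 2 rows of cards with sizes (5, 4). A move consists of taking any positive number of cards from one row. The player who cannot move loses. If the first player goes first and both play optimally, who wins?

Nim-sum: 5 ⊕ 4 = 1.
The nim-sum is 1 ≠ 0, so this is an N-position: the player to move can win; the first player has a winning move.

the first player wins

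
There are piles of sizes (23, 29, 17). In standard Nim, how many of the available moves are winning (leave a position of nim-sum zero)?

Write each in binary and XOR column by column:
  10111  (23)
  11101  (29)
  10001  (17)
  -----
  11011  (27)
The overall nim-sum is X = 27. A pile of size p has a winning move iff p XOR X < p (reduce it to p XOR X).
  23: 23 XOR 27 = 12 < 23 — winning move (to 12).
  29: 29 XOR 27 = 6 < 29 — winning move (to 6).
  17: 17 XOR 27 = 10 < 17 — winning move (to 10).
That gives 3 winning moves.

3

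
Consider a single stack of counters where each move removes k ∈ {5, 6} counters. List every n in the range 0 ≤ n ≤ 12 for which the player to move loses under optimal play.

Compute g(0), g(1), … for moves {5, 6}:
k:     0  1  2  3  4  5  6  7  8  9 10 11 12
g(k):  0  0  0  0  0  1  1  1  1  1  2  0  0
The P-positions (g = 0) in 0..12 are 0, 1, 2, 3, 4, 11, 12.

0, 1, 2, 3, 4, 11, 12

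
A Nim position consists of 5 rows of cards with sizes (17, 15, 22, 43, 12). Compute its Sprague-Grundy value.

47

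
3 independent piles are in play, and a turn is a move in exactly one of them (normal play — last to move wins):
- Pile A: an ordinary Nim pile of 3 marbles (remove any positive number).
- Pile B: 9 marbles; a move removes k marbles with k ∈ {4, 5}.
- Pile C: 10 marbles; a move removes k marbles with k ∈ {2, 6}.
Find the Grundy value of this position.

Pile A is a plain Nim pile of size 3, so its Grundy value is 3.
Grundy values for pile B (subtraction set {4, 5}):
k:     0  1  2  3  4  5  6  7  8  9
g(k):  0  0  0  0  1  1  1  1  2  0
So g(9) = 0.
For pile C, compute g(0), g(1), … with moves {2, 6}:
k:     0  1  2  3  4  5  6  7  8  9 10
g(k):  0  0  1  1  0  0  1  1  0  0  1
So g(10) = 1.
The value of a disjunctive sum is the nim-sum of the parts.
Combined value = 3 ⊕ 0 ⊕ 1 = 2.

2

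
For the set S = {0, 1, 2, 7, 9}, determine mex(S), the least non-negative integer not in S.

The values 0, 1, 2 are all present; 3 is the first non-negative integer missing from the set.

3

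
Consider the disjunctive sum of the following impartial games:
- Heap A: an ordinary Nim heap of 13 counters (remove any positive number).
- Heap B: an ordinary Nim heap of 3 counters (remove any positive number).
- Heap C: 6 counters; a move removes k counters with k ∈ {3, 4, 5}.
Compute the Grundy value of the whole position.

12

Heap A is a plain Nim heap of size 13, so its Grundy value is 13.
Heap B is a plain Nim heap of size 3, so its Grundy value is 3.
For heap C, compute g(0), g(1), … with moves {3, 4, 5}:
g(0) = mex{} = 0
g(1) = mex{} = 0
g(2) = mex{} = 0
g(3) = mex{0} = 1
g(4) = mex{0} = 1
g(5) = mex{0} = 1
g(6) = mex{0,1} = 2
So g(6) = 2.
By the Sprague-Grundy theorem, the Grundy value of a sum of independent games is the XOR of the component values.
Combined value = 13 ⊕ 3 ⊕ 2 = 12.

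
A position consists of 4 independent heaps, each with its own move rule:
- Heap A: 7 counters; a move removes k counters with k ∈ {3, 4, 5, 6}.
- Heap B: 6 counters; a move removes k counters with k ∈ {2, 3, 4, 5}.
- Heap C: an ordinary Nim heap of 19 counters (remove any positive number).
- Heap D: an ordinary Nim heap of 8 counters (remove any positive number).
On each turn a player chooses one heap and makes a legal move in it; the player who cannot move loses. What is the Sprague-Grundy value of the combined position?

26

Build the Grundy sequence for heap A with g(k) = mex{g(k−s) : s ∈ {3, 4, 5, 6}, s ≤ k}:
k:     0  1  2  3  4  5  6  7
g(k):  0  0  0  1  1  1  2  2
So g(7) = 2.
Build the Grundy sequence for heap B with g(k) = mex{g(k−s) : s ∈ {2, 3, 4, 5}, s ≤ k}:
g(0) = mex{} = 0
g(1) = mex{} = 0
g(2) = mex{0} = 1
g(3) = mex{0} = 1
g(4) = mex{0,1} = 2
g(5) = mex{0,1} = 2
g(6) = mex{0,1,2} = 3
So g(6) = 3.
Heap C is a plain Nim heap of size 19, so its Grundy value is 19.
Heap D is a plain Nim heap of size 8, so its Grundy value is 8.
The value of a disjunctive sum is the nim-sum of the parts.
Combined value = 2 XOR 3 XOR 19 XOR 8 = 26.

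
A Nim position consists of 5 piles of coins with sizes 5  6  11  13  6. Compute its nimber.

Nim-sum: 5 XOR 6 XOR 11 XOR 13 XOR 6 = 3.

3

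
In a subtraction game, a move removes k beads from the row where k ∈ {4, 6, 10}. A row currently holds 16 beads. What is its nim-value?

0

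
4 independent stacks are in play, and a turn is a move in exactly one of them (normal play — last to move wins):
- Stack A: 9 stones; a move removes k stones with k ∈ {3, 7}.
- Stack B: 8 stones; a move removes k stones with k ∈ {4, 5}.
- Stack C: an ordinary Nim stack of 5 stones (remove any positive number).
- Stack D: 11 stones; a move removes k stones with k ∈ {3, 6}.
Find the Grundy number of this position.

6

Grundy values for stack A (subtraction set {3, 7}):
k:     0  1  2  3  4  5  6  7  8  9
g(k):  0  0  0  1  1  1  0  2  2  1
So g(9) = 1.
For stack B, compute g(0), g(1), … with moves {4, 5}:
k:     0  1  2  3  4  5  6  7  8
g(k):  0  0  0  0  1  1  1  1  2
So g(8) = 2.
Stack C is a plain Nim stack of size 5, so its Grundy value is 5.
For stack D, compute g(0), g(1), … with moves {3, 6}:
k:     0  1  2  3  4  5  6  7  8  9 10 11
g(k):  0  0  0  1  1  1  2  2  2  0  0  0
So g(11) = 0.
The value of a disjunctive sum is the nim-sum of the parts.
Combined value = 1 XOR 2 XOR 5 XOR 0 = 6.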